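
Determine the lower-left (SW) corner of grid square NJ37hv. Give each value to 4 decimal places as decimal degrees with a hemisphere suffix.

7.8750° N, 86.5833° E

Field N=13, J=9: +13·20° lon, +9·10° lat → SW at lon 80°, lat 0°.
Square 3, 7: +3·2° lon, +7·1° lat → SW at lon 86°, lat 7°.
Subsquare h=7, v=21: +7·0.0833333° lon, +21·0.0416667° lat → SW at lon 86.5833°, lat 7.875°.
latitude 7.8750° N, longitude 86.5833° E.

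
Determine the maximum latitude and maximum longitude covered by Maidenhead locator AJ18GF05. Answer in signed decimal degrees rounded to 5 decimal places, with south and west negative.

Field A=0, J=9: +0·20° lon, +9·10° lat → SW at lon -180°, lat 0°.
Square 1, 8: +1·2° lon, +8·1° lat → SW at lon -178°, lat 8°.
Subsquare g=6, f=5: +6·0.0833333° lon, +5·0.0416667° lat → SW at lon -177.5°, lat 8.20833°.
Extended square 0, 5: +0·0.00833333° lon, +5·0.00416667° lat → SW at lon -177.5°, lat 8.22917°.
Cell spans 0.00833333° lon × 0.00416667° lat. NE corner is SW corner plus one full cell.
latitude 8.23333, longitude -177.49167.

8.23333, -177.49167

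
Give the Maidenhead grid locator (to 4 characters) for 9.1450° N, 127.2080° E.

PJ39

Add 180° to longitude and 90° to latitude: 307.21, 99.14.
Field: 307.21/20 → 15 → P, 99.14/10 → 9 → J; chars PJ.
Square: 7.21/2 → 3, 9.14/1 → 9; chars 39.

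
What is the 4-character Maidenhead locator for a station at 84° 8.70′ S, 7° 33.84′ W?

Offset from 180°W / 90°S: lon 172.44°, lat 5.86°.
Field: 172.44/20 → 8 → I, 5.86/10 → 0 → A; chars IA.
Square: 12.44/2 → 6, 5.86/1 → 5; chars 65.

IA65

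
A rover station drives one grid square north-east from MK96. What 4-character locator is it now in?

Longitude square 9; +1 → 10, wraps to 0, carry into field.
Longitude field M = 12; +1 → 13 = N.
Latitude square 6; +1 → 7.

NK07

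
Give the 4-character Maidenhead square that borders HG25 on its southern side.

Latitude square 5; −1 → 4.
The longitude characters are unchanged.

HG24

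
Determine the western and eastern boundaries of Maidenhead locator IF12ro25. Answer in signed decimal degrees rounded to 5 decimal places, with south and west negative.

Field I=8, F=5: +8·20° lon, +5·10° lat → SW at lon -20°, lat -40°.
Square 1, 2: +1·2° lon, +2·1° lat → SW at lon -18°, lat -38°.
Subsquare r=17, o=14: +17·0.0833333° lon, +14·0.0416667° lat → SW at lon -16.5833°, lat -37.4167°.
Extended square 2, 5: +2·0.00833333° lon, +5·0.00416667° lat → SW at lon -16.5667°, lat -37.3958°.
Cell spans 0.00833333° lon × 0.00416667° lat.
west -16.56667, east -16.55833.

-16.56667, -16.55833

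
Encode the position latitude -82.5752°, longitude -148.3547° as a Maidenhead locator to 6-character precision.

Shift to the Maidenhead origin (180°W, 90°S): lon 31.6453, lat 7.4248.
Field: 31.6453/20 → 1 → B, 7.4248/10 → 0 → A; chars BA.
Square: 11.6453/2 → 5, 7.4248/1 → 7; chars 57.
Subsquare: 1.6453/0.0833333 → 19 → t, 0.4248/0.0416667 → 10 → k; chars tk.

BA57tk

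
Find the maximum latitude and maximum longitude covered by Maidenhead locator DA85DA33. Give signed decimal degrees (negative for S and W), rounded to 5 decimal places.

-84.98333, -103.71667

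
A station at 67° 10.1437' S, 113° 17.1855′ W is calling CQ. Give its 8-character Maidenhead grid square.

Add 180° to longitude and 90° to latitude: 66.71358, 22.83094.
Field: 66.71358/20 → 3 → D, 22.83094/10 → 2 → C; chars DC.
Square: 6.71358/2 → 3, 2.83094/1 → 2; chars 32.
Subsquare: 0.71358/0.0833333 → 8 → i, 0.83094/0.0416667 → 19 → t; chars it.
Extended square: 0.04691/0.00833333 → 5, 0.03927/0.00416667 → 9; chars 59.

DC32it59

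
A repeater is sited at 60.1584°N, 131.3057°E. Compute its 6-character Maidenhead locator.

Add 180° to longitude and 90° to latitude: 311.3057, 150.1584.
Field: lon ⌊311.3057/20⌋ = 15 → P; lat ⌊150.1584/10⌋ = 15 → P.
Square: lon ⌊11.3057/2⌋ = 5; lat ⌊0.1584/1⌋ = 0.
Subsquare: lon ⌊1.3057/0.0833333⌋ = 15 → p; lat ⌊0.1584/0.0416667⌋ = 3 → d.

PP50pd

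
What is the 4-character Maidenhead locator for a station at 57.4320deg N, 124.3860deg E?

Offset from 180°W / 90°S: lon 304.39°, lat 147.43°.
Field: lon ⌊304.39/20⌋ = 15 → P; lat ⌊147.43/10⌋ = 14 → O.
Square: lon ⌊4.39/2⌋ = 2; lat ⌊7.43/1⌋ = 7.

PO27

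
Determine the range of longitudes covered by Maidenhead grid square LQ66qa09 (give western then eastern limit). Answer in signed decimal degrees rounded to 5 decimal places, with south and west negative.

53.33333, 53.34167

Field L=11, Q=16: +11·20° lon, +16·10° lat → SW at lon 40°, lat 70°.
Square 6, 6: +6·2° lon, +6·1° lat → SW at lon 52°, lat 76°.
Subsquare q=16, a=0: +16·0.0833333° lon, +0·0.0416667° lat → SW at lon 53.3333°, lat 76°.
Extended square 0, 9: +0·0.00833333° lon, +9·0.00416667° lat → SW at lon 53.3333°, lat 76.0375°.
Cell spans 0.00833333° lon × 0.00416667° lat.
west 53.33333, east 53.34167.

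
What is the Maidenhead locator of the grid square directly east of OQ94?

Longitude square 9; +1 → 10, wraps to 0, carry into field.
Longitude field O = 14; +1 → 15 = P.
The latitude characters are unchanged.

PQ04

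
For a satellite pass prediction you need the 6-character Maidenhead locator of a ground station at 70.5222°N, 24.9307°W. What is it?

Add 180° to longitude and 90° to latitude: 155.0693, 160.5222.
Field: 155.0693/20 → 7 → H, 160.5222/10 → 16 → Q; chars HQ.
Square: 15.0693/2 → 7, 0.5222/1 → 0; chars 70.
Subsquare: 1.0693/0.0833333 → 12 → m, 0.5222/0.0416667 → 12 → m; chars mm.

HQ70mm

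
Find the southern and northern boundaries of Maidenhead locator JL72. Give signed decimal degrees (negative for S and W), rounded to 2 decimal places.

Field J=9, L=11: +9·20° lon, +11·10° lat → SW at lon 0°, lat 20°.
Square 7, 2: +7·2° lon, +2·1° lat → SW at lon 14°, lat 22°.
Cell spans 2° lon × 1° lat.
south 22.00, north 23.00.

22.00, 23.00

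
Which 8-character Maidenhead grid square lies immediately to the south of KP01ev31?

KP01ev30

Latitude extended square 1; −1 → 0.
The longitude characters are unchanged.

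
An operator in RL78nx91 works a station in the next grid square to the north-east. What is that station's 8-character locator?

RL78ox02

Longitude extended square 9; +1 → 10, wraps to 0, carry into subsquare.
Longitude subsquare n = 13; +1 → 14 = o.
Latitude extended square 1; +1 → 2.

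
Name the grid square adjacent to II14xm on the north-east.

II24an

Longitude subsquare x = 23; +1 → 24, wraps to 0 = a, carry into square.
Longitude square 1; +1 → 2.
Latitude subsquare m = 12; +1 → 13 = n.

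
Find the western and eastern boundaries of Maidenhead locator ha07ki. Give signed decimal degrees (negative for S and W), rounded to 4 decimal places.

-39.1667, -39.0833

Field H=7, A=0: +7·20° lon, +0·10° lat → SW at lon -40°, lat -90°.
Square 0, 7: +0·2° lon, +7·1° lat → SW at lon -40°, lat -83°.
Subsquare k=10, i=8: +10·0.0833333° lon, +8·0.0416667° lat → SW at lon -39.1667°, lat -82.6667°.
Cell spans 0.0833333° lon × 0.0416667° lat.
west -39.1667, east -39.0833.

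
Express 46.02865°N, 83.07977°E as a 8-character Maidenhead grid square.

NN16ma96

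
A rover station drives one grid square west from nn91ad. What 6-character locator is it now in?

NN81xd

Longitude subsquare a = 0; −1 → -1, wraps to 23 = x, carry into square.
Longitude square 9; −1 → 8.
The latitude characters are unchanged.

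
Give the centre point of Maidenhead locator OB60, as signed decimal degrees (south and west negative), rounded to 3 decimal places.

-79.500, 113.000

Field O=14, B=1: +14·20° lon, +1·10° lat → SW at lon 100°, lat -80°.
Square 6, 0: +6·2° lon, +0·1° lat → SW at lon 112°, lat -80°.
Cell spans 2° lon × 1° lat. Centre is SW corner plus half of each.
latitude -79.500, longitude 113.000.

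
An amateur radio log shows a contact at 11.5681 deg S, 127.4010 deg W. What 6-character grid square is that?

CH68hk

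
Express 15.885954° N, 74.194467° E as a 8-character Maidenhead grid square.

MK75cv32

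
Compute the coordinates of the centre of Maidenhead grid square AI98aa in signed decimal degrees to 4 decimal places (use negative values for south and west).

-1.9792, -161.9583

Field A=0, I=8: +0·20° lon, +8·10° lat → SW at lon -180°, lat -10°.
Square 9, 8: +9·2° lon, +8·1° lat → SW at lon -162°, lat -2°.
Subsquare a=0, a=0: +0·0.0833333° lon, +0·0.0416667° lat → SW at lon -162°, lat -2°.
Cell spans 0.0833333° lon × 0.0416667° lat. Centre is SW corner plus half of each.
latitude -1.9792, longitude -161.9583.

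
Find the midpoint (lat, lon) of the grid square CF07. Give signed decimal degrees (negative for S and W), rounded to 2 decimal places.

Field C=2, F=5: +2·20° lon, +5·10° lat → SW at lon -140°, lat -40°.
Square 0, 7: +0·2° lon, +7·1° lat → SW at lon -140°, lat -33°.
Cell spans 2° lon × 1° lat. Centre is SW corner plus half of each.
latitude -32.50, longitude -139.00.

-32.50, -139.00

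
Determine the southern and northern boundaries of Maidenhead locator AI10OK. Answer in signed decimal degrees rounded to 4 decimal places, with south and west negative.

-9.5833, -9.5417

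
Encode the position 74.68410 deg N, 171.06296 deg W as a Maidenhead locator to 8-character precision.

AQ44lq24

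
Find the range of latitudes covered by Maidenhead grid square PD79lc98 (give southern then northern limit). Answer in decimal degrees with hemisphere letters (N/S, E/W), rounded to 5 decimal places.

Field P=15, D=3: +15·20° lon, +3·10° lat → SW at lon 120°, lat -60°.
Square 7, 9: +7·2° lon, +9·1° lat → SW at lon 134°, lat -51°.
Subsquare l=11, c=2: +11·0.0833333° lon, +2·0.0416667° lat → SW at lon 134.917°, lat -50.9167°.
Extended square 9, 8: +9·0.00833333° lon, +8·0.00416667° lat → SW at lon 134.992°, lat -50.8833°.
Cell spans 0.00833333° lon × 0.00416667° lat.
south 50.88333° S, north 50.87917° S.

50.88333° S, 50.87917° S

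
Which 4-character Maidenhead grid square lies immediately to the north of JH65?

JH66

Latitude square 5; +1 → 6.
The longitude characters are unchanged.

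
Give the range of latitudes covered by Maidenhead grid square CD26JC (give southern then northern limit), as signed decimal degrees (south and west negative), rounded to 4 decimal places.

-53.9167, -53.8750

Field C=2, D=3: +2·20° lon, +3·10° lat → SW at lon -140°, lat -60°.
Square 2, 6: +2·2° lon, +6·1° lat → SW at lon -136°, lat -54°.
Subsquare j=9, c=2: +9·0.0833333° lon, +2·0.0416667° lat → SW at lon -135.25°, lat -53.9167°.
Cell spans 0.0833333° lon × 0.0416667° lat.
south -53.9167, north -53.8750.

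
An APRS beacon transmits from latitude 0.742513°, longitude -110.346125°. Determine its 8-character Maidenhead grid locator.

DJ40tr88

Offset from 180°W / 90°S: lon 69.65387°, lat 90.74251°.
Field: lon ⌊69.65387/20⌋ = 3 → D; lat ⌊90.74251/10⌋ = 9 → J.
Square: lon ⌊9.65387/2⌋ = 4; lat ⌊0.74251/1⌋ = 0.
Subsquare: lon ⌊1.65387/0.0833333⌋ = 19 → t; lat ⌊0.74251/0.0416667⌋ = 17 → r.
Extended square: lon ⌊0.07054/0.00833333⌋ = 8; lat ⌊0.03418/0.00416667⌋ = 8.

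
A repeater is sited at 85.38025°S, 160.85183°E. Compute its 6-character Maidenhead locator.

RA04ko

Add 180° to longitude and 90° to latitude: 340.8518, 4.6197.
Field: 340.8518/20 → 17 → R, 4.6197/10 → 0 → A; chars RA.
Square: 0.8518/2 → 0, 4.6197/1 → 4; chars 04.
Subsquare: 0.8518/0.0833333 → 10 → k, 0.6197/0.0416667 → 14 → o; chars ko.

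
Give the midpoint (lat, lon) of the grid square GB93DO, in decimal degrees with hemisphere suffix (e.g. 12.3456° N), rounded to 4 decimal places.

76.3958° S, 41.7083° W

Field G=6, B=1: +6·20° lon, +1·10° lat → SW at lon -60°, lat -80°.
Square 9, 3: +9·2° lon, +3·1° lat → SW at lon -42°, lat -77°.
Subsquare d=3, o=14: +3·0.0833333° lon, +14·0.0416667° lat → SW at lon -41.75°, lat -76.4167°.
Cell spans 0.0833333° lon × 0.0416667° lat. Centre is SW corner plus half of each.
latitude 76.3958° S, longitude 41.7083° W.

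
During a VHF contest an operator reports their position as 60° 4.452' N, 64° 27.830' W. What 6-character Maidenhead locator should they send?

Add 180° to longitude and 90° to latitude: 115.5362, 150.0742.
Field (20°×10°, letters A–R): lon ⌊115.5362/20⌋ = 5 → F; lat ⌊150.0742/10⌋ = 15 → P.
Square (2°×1°, digits 0–9): lon ⌊15.5362/2⌋ = 7; lat ⌊0.0742/1⌋ = 0.
Subsquare (5′×2.5′, letters a–x): lon ⌊1.5362/0.0833333⌋ = 18 → s; lat ⌊0.0742/0.0416667⌋ = 1 → b.

FP70sb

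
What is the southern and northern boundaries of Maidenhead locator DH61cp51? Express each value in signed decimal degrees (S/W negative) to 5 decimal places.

-18.37083, -18.36667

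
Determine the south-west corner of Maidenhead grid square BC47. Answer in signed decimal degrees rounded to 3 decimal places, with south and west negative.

-63.000, -152.000

Field B=1, C=2: +1·20° lon, +2·10° lat → SW at lon -160°, lat -70°.
Square 4, 7: +4·2° lon, +7·1° lat → SW at lon -152°, lat -63°.
latitude -63.000, longitude -152.000.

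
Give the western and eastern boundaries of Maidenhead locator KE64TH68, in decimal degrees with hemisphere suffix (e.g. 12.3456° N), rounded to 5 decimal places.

Field K=10, E=4: +10·20° lon, +4·10° lat → SW at lon 20°, lat -50°.
Square 6, 4: +6·2° lon, +4·1° lat → SW at lon 32°, lat -46°.
Subsquare t=19, h=7: +19·0.0833333° lon, +7·0.0416667° lat → SW at lon 33.5833°, lat -45.7083°.
Extended square 6, 8: +6·0.00833333° lon, +8·0.00416667° lat → SW at lon 33.6333°, lat -45.675°.
Cell spans 0.00833333° lon × 0.00416667° lat.
west 33.63333° E, east 33.64167° E.

33.63333° E, 33.64167° E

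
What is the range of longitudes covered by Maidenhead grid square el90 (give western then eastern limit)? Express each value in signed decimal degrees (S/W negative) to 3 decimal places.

Field E=4, L=11: +4·20° lon, +11·10° lat → SW at lon -100°, lat 20°.
Square 9, 0: +9·2° lon, +0·1° lat → SW at lon -82°, lat 20°.
Cell spans 2° lon × 1° lat.
west -82.000, east -80.000.

-82.000, -80.000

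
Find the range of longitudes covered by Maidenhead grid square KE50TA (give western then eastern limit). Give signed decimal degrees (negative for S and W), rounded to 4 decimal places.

31.5833, 31.6667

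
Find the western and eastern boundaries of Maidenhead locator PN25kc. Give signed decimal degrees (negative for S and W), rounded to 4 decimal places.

124.8333, 124.9167

Field P=15, N=13: +15·20° lon, +13·10° lat → SW at lon 120°, lat 40°.
Square 2, 5: +2·2° lon, +5·1° lat → SW at lon 124°, lat 45°.
Subsquare k=10, c=2: +10·0.0833333° lon, +2·0.0416667° lat → SW at lon 124.833°, lat 45.0833°.
Cell spans 0.0833333° lon × 0.0416667° lat.
west 124.8333, east 124.9167.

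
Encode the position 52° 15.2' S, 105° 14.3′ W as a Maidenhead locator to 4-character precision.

DD77

Add 180° to longitude and 90° to latitude: 74.76, 37.75.
Field: lon ⌊74.76/20⌋ = 3 → D; lat ⌊37.75/10⌋ = 3 → D.
Square: lon ⌊14.76/2⌋ = 7; lat ⌊7.75/1⌋ = 7.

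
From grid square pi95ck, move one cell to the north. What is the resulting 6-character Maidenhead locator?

PI95cl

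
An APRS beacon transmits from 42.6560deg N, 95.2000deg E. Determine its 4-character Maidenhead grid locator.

Shift to the Maidenhead origin (180°W, 90°S): lon 275.20, lat 132.66.
Field: lon ⌊275.20/20⌋ = 13 → N; lat ⌊132.66/10⌋ = 13 → N.
Square: lon ⌊15.20/2⌋ = 7; lat ⌊2.66/1⌋ = 2.

NN72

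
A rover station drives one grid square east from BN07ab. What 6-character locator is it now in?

BN07bb

Longitude subsquare a = 0; +1 → 1 = b.
The latitude characters are unchanged.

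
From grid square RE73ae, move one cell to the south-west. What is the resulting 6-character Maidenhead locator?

RE63xd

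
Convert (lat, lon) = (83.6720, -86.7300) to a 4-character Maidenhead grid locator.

ER63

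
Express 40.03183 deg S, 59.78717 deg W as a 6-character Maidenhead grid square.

GE09cx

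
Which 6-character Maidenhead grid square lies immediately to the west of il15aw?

IL05xw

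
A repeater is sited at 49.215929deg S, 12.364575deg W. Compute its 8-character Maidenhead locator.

IE30ts68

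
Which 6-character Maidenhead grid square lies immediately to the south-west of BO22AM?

BO12xl

Longitude subsquare a = 0; −1 → -1, wraps to 23 = x, carry into square.
Longitude square 2; −1 → 1.
Latitude subsquare m = 12; −1 → 11 = l.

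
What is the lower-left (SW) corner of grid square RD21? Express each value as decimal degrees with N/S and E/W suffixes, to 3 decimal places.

Field R=17, D=3: +17·20° lon, +3·10° lat → SW at lon 160°, lat -60°.
Square 2, 1: +2·2° lon, +1·1° lat → SW at lon 164°, lat -59°.
latitude 59.000° S, longitude 164.000° E.

59.000° S, 164.000° E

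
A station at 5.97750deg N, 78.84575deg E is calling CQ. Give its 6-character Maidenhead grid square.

MJ95kx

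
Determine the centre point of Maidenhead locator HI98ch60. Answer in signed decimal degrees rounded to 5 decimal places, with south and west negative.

-1.70625, -21.77917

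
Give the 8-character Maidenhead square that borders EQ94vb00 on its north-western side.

Longitude extended square 0; −1 → -1, wraps to 9, carry into subsquare.
Longitude subsquare v = 21; −1 → 20 = u.
Latitude extended square 0; +1 → 1.

EQ94ub91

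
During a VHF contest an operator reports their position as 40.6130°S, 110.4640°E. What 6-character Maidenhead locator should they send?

OE59fj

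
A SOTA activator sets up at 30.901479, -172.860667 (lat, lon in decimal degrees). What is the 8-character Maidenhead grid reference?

Add 180° to longitude and 90° to latitude: 7.13933, 120.90148.
Field (20°×10°, letters A–R): 7.13933/20 → 0 → A, 120.90148/10 → 12 → M; chars AM.
Square (2°×1°, digits 0–9): 7.13933/2 → 3, 0.90148/1 → 0; chars 30.
Subsquare (5′×2.5′, letters a–x): 1.13933/0.0833333 → 13 → n, 0.90148/0.0416667 → 21 → v; chars nv.
Extended square (30″×15″, digits 0–9): 0.05600/0.00833333 → 6, 0.02648/0.00416667 → 6; chars 66.

AM30nv66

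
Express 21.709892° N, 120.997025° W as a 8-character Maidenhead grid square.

Shift to the Maidenhead origin (180°W, 90°S): lon 59.00298, lat 111.70989.
Field: 59.00298/20 → 2 → C, 111.70989/10 → 11 → L; chars CL.
Square: 19.00298/2 → 9, 1.70989/1 → 1; chars 91.
Subsquare: 1.00298/0.0833333 → 12 → m, 0.70989/0.0416667 → 17 → r; chars mr.
Extended square: 0.00298/0.00833333 → 0, 0.00156/0.00416667 → 0; chars 00.

CL91mr00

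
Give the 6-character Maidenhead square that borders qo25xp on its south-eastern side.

QO35ao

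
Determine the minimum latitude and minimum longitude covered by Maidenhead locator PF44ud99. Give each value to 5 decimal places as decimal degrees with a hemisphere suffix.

35.83750° S, 129.74167° E

Field P=15, F=5: +15·20° lon, +5·10° lat → SW at lon 120°, lat -40°.
Square 4, 4: +4·2° lon, +4·1° lat → SW at lon 128°, lat -36°.
Subsquare u=20, d=3: +20·0.0833333° lon, +3·0.0416667° lat → SW at lon 129.667°, lat -35.875°.
Extended square 9, 9: +9·0.00833333° lon, +9·0.00416667° lat → SW at lon 129.742°, lat -35.8375°.
latitude 35.83750° S, longitude 129.74167° E.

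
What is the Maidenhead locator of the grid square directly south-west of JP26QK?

JP26pj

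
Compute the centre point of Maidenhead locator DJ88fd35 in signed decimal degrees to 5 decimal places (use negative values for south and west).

8.14792, -103.55417

Field D=3, J=9: +3·20° lon, +9·10° lat → SW at lon -120°, lat 0°.
Square 8, 8: +8·2° lon, +8·1° lat → SW at lon -104°, lat 8°.
Subsquare f=5, d=3: +5·0.0833333° lon, +3·0.0416667° lat → SW at lon -103.583°, lat 8.125°.
Extended square 3, 5: +3·0.00833333° lon, +5·0.00416667° lat → SW at lon -103.558°, lat 8.14583°.
Cell spans 0.00833333° lon × 0.00416667° lat. Centre is SW corner plus half of each.
latitude 8.14792, longitude -103.55417.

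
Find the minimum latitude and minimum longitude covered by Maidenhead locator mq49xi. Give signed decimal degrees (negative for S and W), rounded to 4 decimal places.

79.3333, 69.9167

Field M=12, Q=16: +12·20° lon, +16·10° lat → SW at lon 60°, lat 70°.
Square 4, 9: +4·2° lon, +9·1° lat → SW at lon 68°, lat 79°.
Subsquare x=23, i=8: +23·0.0833333° lon, +8·0.0416667° lat → SW at lon 69.9167°, lat 79.3333°.
latitude 79.3333, longitude 69.9167.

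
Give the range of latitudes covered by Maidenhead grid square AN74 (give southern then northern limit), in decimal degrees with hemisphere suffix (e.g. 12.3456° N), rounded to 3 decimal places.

Field A=0, N=13: +0·20° lon, +13·10° lat → SW at lon -180°, lat 40°.
Square 7, 4: +7·2° lon, +4·1° lat → SW at lon -166°, lat 44°.
Cell spans 2° lon × 1° lat.
south 44.000° N, north 45.000° N.

44.000° N, 45.000° N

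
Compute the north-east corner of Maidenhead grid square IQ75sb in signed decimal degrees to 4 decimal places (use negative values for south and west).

Field I=8, Q=16: +8·20° lon, +16·10° lat → SW at lon -20°, lat 70°.
Square 7, 5: +7·2° lon, +5·1° lat → SW at lon -6°, lat 75°.
Subsquare s=18, b=1: +18·0.0833333° lon, +1·0.0416667° lat → SW at lon -4.5°, lat 75.0417°.
Cell spans 0.0833333° lon × 0.0416667° lat. NE corner is SW corner plus one full cell.
latitude 75.0833, longitude -4.4167.

75.0833, -4.4167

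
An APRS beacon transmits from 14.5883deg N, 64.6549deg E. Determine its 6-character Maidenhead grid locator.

MK24ho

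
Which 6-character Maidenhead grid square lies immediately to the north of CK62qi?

Latitude subsquare i = 8; +1 → 9 = j.
The longitude characters are unchanged.

CK62qj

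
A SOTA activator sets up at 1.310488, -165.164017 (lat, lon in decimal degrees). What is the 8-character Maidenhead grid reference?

Shift to the Maidenhead origin (180°W, 90°S): lon 14.83598, lat 91.31049.
Field (20°×10°, letters A–R): 14.83598/20 → 0 → A, 91.31049/10 → 9 → J; chars AJ.
Square (2°×1°, digits 0–9): 14.83598/2 → 7, 1.31049/1 → 1; chars 71.
Subsquare (5′×2.5′, letters a–x): 0.83598/0.0833333 → 10 → k, 0.31049/0.0416667 → 7 → h; chars kh.
Extended square (30″×15″, digits 0–9): 0.00265/0.00833333 → 0, 0.01882/0.00416667 → 4; chars 04.

AJ71kh04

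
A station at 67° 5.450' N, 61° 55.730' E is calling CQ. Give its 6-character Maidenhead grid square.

Shift to the Maidenhead origin (180°W, 90°S): lon 241.9288, lat 157.0908.
Field: 241.9288/20 → 12 → M, 157.0908/10 → 15 → P; chars MP.
Square: 1.9288/2 → 0, 7.0908/1 → 7; chars 07.
Subsquare: 1.9288/0.0833333 → 23 → x, 0.0908/0.0416667 → 2 → c; chars xc.

MP07xc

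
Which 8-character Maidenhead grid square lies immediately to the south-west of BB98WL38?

Longitude extended square 3; −1 → 2.
Latitude extended square 8; −1 → 7.

BB98wl27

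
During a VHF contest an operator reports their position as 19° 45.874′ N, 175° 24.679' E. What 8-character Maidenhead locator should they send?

RK79qs93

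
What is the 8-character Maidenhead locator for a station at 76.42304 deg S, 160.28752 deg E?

RB03dn48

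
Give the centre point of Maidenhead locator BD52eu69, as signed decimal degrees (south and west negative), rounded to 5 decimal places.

Field B=1, D=3: +1·20° lon, +3·10° lat → SW at lon -160°, lat -60°.
Square 5, 2: +5·2° lon, +2·1° lat → SW at lon -150°, lat -58°.
Subsquare e=4, u=20: +4·0.0833333° lon, +20·0.0416667° lat → SW at lon -149.667°, lat -57.1667°.
Extended square 6, 9: +6·0.00833333° lon, +9·0.00416667° lat → SW at lon -149.617°, lat -57.1292°.
Cell spans 0.00833333° lon × 0.00416667° lat. Centre is SW corner plus half of each.
latitude -57.12708, longitude -149.61250.

-57.12708, -149.61250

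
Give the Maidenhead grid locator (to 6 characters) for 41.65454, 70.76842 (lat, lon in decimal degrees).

MN51jp

Offset from 180°W / 90°S: lon 250.7684°, lat 131.6545°.
Field (20°×10°, letters A–R): 250.7684/20 → 12 → M, 131.6545/10 → 13 → N; chars MN.
Square (2°×1°, digits 0–9): 10.7684/2 → 5, 1.6545/1 → 1; chars 51.
Subsquare (5′×2.5′, letters a–x): 0.7684/0.0833333 → 9 → j, 0.6545/0.0416667 → 15 → p; chars jp.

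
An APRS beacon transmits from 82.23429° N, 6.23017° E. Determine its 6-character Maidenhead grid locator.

Offset from 180°W / 90°S: lon 186.2302°, lat 172.2343°.
Field (20°×10°, letters A–R): 186.2302/20 → 9 → J, 172.2343/10 → 17 → R; chars JR.
Square (2°×1°, digits 0–9): 6.2302/2 → 3, 2.2343/1 → 2; chars 32.
Subsquare (5′×2.5′, letters a–x): 0.2302/0.0833333 → 2 → c, 0.2343/0.0416667 → 5 → f; chars cf.

JR32cf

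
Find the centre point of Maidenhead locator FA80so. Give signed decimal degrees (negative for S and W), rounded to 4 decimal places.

-89.3958, -62.4583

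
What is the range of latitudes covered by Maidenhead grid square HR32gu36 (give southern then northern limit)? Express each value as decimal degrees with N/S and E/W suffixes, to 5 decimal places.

Field H=7, R=17: +7·20° lon, +17·10° lat → SW at lon -40°, lat 80°.
Square 3, 2: +3·2° lon, +2·1° lat → SW at lon -34°, lat 82°.
Subsquare g=6, u=20: +6·0.0833333° lon, +20·0.0416667° lat → SW at lon -33.5°, lat 82.8333°.
Extended square 3, 6: +3·0.00833333° lon, +6·0.00416667° lat → SW at lon -33.475°, lat 82.8583°.
Cell spans 0.00833333° lon × 0.00416667° lat.
south 82.85833° N, north 82.86250° N.

82.85833° N, 82.86250° N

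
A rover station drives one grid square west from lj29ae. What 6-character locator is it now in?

LJ19xe

Longitude subsquare a = 0; −1 → -1, wraps to 23 = x, carry into square.
Longitude square 2; −1 → 1.
The latitude characters are unchanged.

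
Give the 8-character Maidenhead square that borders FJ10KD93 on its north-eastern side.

FJ10ld04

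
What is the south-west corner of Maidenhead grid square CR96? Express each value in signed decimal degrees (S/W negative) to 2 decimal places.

86.00, -122.00

Field C=2, R=17: +2·20° lon, +17·10° lat → SW at lon -140°, lat 80°.
Square 9, 6: +9·2° lon, +6·1° lat → SW at lon -122°, lat 86°.
latitude 86.00, longitude -122.00.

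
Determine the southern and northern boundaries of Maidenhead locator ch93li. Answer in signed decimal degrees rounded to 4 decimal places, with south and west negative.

-16.6667, -16.6250

Field C=2, H=7: +2·20° lon, +7·10° lat → SW at lon -140°, lat -20°.
Square 9, 3: +9·2° lon, +3·1° lat → SW at lon -122°, lat -17°.
Subsquare l=11, i=8: +11·0.0833333° lon, +8·0.0416667° lat → SW at lon -121.083°, lat -16.6667°.
Cell spans 0.0833333° lon × 0.0416667° lat.
south -16.6667, north -16.6250.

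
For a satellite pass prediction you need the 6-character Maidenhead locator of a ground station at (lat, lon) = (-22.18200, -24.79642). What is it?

HG77ot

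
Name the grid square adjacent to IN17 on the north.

Latitude square 7; +1 → 8.
The longitude characters are unchanged.

IN18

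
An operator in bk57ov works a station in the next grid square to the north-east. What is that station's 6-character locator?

BK57pw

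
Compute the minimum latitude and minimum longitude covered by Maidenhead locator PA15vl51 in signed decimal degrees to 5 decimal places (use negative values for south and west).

Field P=15, A=0: +15·20° lon, +0·10° lat → SW at lon 120°, lat -90°.
Square 1, 5: +1·2° lon, +5·1° lat → SW at lon 122°, lat -85°.
Subsquare v=21, l=11: +21·0.0833333° lon, +11·0.0416667° lat → SW at lon 123.75°, lat -84.5417°.
Extended square 5, 1: +5·0.00833333° lon, +1·0.00416667° lat → SW at lon 123.792°, lat -84.5375°.
latitude -84.53750, longitude 123.79167.

-84.53750, 123.79167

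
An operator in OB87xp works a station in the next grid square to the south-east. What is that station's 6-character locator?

OB97ao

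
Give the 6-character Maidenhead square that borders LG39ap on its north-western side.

LG29xq

Longitude subsquare a = 0; −1 → -1, wraps to 23 = x, carry into square.
Longitude square 3; −1 → 2.
Latitude subsquare p = 15; +1 → 16 = q.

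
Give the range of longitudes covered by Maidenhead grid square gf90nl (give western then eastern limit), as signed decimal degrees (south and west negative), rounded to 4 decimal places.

-40.9167, -40.8333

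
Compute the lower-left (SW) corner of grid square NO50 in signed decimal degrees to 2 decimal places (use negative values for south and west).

Field N=13, O=14: +13·20° lon, +14·10° lat → SW at lon 80°, lat 50°.
Square 5, 0: +5·2° lon, +0·1° lat → SW at lon 90°, lat 50°.
latitude 50.00, longitude 90.00.

50.00, 90.00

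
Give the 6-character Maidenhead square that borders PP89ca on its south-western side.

Longitude subsquare c = 2; −1 → 1 = b.
Latitude subsquare a = 0; −1 → -1, wraps to 23 = x, carry into square.
Latitude square 9; −1 → 8.

PP88bx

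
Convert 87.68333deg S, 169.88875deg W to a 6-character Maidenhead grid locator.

AA52bh

Shift to the Maidenhead origin (180°W, 90°S): lon 10.1113, lat 2.3167.
Field: lon ⌊10.1113/20⌋ = 0 → A; lat ⌊2.3167/10⌋ = 0 → A.
Square: lon ⌊10.1113/2⌋ = 5; lat ⌊2.3167/1⌋ = 2.
Subsquare: lon ⌊0.1113/0.0833333⌋ = 1 → b; lat ⌊0.3167/0.0416667⌋ = 7 → h.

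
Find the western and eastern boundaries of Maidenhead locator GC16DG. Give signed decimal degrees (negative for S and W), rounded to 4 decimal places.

-57.7500, -57.6667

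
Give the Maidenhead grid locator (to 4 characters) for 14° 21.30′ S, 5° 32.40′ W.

IH75

Offset from 180°W / 90°S: lon 174.46°, lat 75.64°.
Field (20°×10°, letters A–R): 174.46/20 → 8 → I, 75.64/10 → 7 → H; chars IH.
Square (2°×1°, digits 0–9): 14.46/2 → 7, 5.64/1 → 5; chars 75.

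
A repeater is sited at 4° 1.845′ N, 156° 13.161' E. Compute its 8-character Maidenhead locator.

QJ84ca67

Offset from 180°W / 90°S: lon 336.21935°, lat 94.03075°.
Field: lon ⌊336.21935/20⌋ = 16 → Q; lat ⌊94.03075/10⌋ = 9 → J.
Square: lon ⌊16.21935/2⌋ = 8; lat ⌊4.03075/1⌋ = 4.
Subsquare: lon ⌊0.21935/0.0833333⌋ = 2 → c; lat ⌊0.03075/0.0416667⌋ = 0 → a.
Extended square: lon ⌊0.05268/0.00833333⌋ = 6; lat ⌊0.03075/0.00416667⌋ = 7.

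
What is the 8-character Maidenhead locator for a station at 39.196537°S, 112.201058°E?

OF60ct42

Add 180° to longitude and 90° to latitude: 292.20106, 50.80346.
Field: 292.20106/20 → 14 → O, 50.80346/10 → 5 → F; chars OF.
Square: 12.20106/2 → 6, 0.80346/1 → 0; chars 60.
Subsquare: 0.20106/0.0833333 → 2 → c, 0.80346/0.0416667 → 19 → t; chars ct.
Extended square: 0.03439/0.00833333 → 4, 0.01180/0.00416667 → 2; chars 42.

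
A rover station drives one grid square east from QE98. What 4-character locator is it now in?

Longitude square 9; +1 → 10, wraps to 0, carry into field.
Longitude field Q = 16; +1 → 17 = R.
The latitude characters are unchanged.

RE08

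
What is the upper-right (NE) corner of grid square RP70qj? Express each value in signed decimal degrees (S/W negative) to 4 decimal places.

60.4167, 175.4167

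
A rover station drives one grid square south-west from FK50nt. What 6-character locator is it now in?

Longitude subsquare n = 13; −1 → 12 = m.
Latitude subsquare t = 19; −1 → 18 = s.

FK50ms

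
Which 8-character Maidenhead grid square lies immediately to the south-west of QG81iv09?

QG81hv98

Longitude extended square 0; −1 → -1, wraps to 9, carry into subsquare.
Longitude subsquare i = 8; −1 → 7 = h.
Latitude extended square 9; −1 → 8.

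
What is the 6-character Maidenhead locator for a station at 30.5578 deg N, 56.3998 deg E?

Shift to the Maidenhead origin (180°W, 90°S): lon 236.3998, lat 120.5578.
Field (20°×10°, letters A–R): lon ⌊236.3998/20⌋ = 11 → L; lat ⌊120.5578/10⌋ = 12 → M.
Square (2°×1°, digits 0–9): lon ⌊16.3998/2⌋ = 8; lat ⌊0.5578/1⌋ = 0.
Subsquare (5′×2.5′, letters a–x): lon ⌊0.3998/0.0833333⌋ = 4 → e; lat ⌊0.5578/0.0416667⌋ = 13 → n.

LM80en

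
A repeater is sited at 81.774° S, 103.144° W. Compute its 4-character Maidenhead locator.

Offset from 180°W / 90°S: lon 76.86°, lat 8.23°.
Field: lon ⌊76.86/20⌋ = 3 → D; lat ⌊8.23/10⌋ = 0 → A.
Square: lon ⌊16.86/2⌋ = 8; lat ⌊8.23/1⌋ = 8.

DA88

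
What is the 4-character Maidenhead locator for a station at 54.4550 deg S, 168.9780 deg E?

Offset from 180°W / 90°S: lon 348.98°, lat 35.55°.
Field: lon ⌊348.98/20⌋ = 17 → R; lat ⌊35.55/10⌋ = 3 → D.
Square: lon ⌊8.98/2⌋ = 4; lat ⌊5.55/1⌋ = 5.

RD45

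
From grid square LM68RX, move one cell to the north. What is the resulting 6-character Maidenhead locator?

LM69ra

Latitude subsquare x = 23; +1 → 24, wraps to 0 = a, carry into square.
Latitude square 8; +1 → 9.
The longitude characters are unchanged.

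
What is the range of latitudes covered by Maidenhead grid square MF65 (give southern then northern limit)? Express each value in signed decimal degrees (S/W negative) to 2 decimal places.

-35.00, -34.00

Field M=12, F=5: +12·20° lon, +5·10° lat → SW at lon 60°, lat -40°.
Square 6, 5: +6·2° lon, +5·1° lat → SW at lon 72°, lat -35°.
Cell spans 2° lon × 1° lat.
south -35.00, north -34.00.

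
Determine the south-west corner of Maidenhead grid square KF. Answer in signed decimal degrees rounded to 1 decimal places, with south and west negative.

-40.0, 20.0

Field K=10, F=5: +10·20° lon, +5·10° lat → SW at lon 20°, lat -40°.
latitude -40.0, longitude 20.0.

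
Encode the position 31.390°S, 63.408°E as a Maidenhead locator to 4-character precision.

MF18

Shift to the Maidenhead origin (180°W, 90°S): lon 243.41, lat 58.61.
Field: 243.41/20 → 12 → M, 58.61/10 → 5 → F; chars MF.
Square: 3.41/2 → 1, 8.61/1 → 8; chars 18.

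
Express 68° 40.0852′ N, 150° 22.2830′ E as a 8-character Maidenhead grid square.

QP58eq40

Offset from 180°W / 90°S: lon 330.37138°, lat 158.66809°.
Field: 330.37138/20 → 16 → Q, 158.66809/10 → 15 → P; chars QP.
Square: 10.37138/2 → 5, 8.66809/1 → 8; chars 58.
Subsquare: 0.37138/0.0833333 → 4 → e, 0.66809/0.0416667 → 16 → q; chars eq.
Extended square: 0.03805/0.00833333 → 4, 0.00142/0.00416667 → 0; chars 40.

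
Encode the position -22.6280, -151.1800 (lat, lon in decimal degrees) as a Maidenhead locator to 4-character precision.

BG47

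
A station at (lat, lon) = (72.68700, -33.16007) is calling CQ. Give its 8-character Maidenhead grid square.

HQ32kq04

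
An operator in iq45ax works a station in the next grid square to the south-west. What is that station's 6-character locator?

IQ35xw

Longitude subsquare a = 0; −1 → -1, wraps to 23 = x, carry into square.
Longitude square 4; −1 → 3.
Latitude subsquare x = 23; −1 → 22 = w.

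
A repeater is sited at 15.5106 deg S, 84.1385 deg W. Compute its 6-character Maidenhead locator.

EH74wl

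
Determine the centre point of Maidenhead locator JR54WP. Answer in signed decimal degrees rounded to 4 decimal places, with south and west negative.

84.6458, 11.8750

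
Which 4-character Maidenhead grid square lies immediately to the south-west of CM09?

BM98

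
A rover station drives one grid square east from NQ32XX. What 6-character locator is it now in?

NQ42ax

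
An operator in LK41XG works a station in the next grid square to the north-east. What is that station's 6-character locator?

LK51ah

Longitude subsquare x = 23; +1 → 24, wraps to 0 = a, carry into square.
Longitude square 4; +1 → 5.
Latitude subsquare g = 6; +1 → 7 = h.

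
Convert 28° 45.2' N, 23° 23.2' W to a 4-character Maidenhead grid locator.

HL88

Offset from 180°W / 90°S: lon 156.61°, lat 118.75°.
Field: 156.61/20 → 7 → H, 118.75/10 → 11 → L; chars HL.
Square: 16.61/2 → 8, 8.75/1 → 8; chars 88.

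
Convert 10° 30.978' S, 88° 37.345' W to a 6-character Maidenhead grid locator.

EH59ql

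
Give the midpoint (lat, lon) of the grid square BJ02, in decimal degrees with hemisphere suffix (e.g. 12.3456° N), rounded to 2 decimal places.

Field B=1, J=9: +1·20° lon, +9·10° lat → SW at lon -160°, lat 0°.
Square 0, 2: +0·2° lon, +2·1° lat → SW at lon -160°, lat 2°.
Cell spans 2° lon × 1° lat. Centre is SW corner plus half of each.
latitude 2.50° N, longitude 159.00° W.

2.50° N, 159.00° W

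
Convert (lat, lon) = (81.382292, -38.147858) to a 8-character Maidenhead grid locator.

HR01wj21

Offset from 180°W / 90°S: lon 141.85214°, lat 171.38229°.
Field: 141.85214/20 → 7 → H, 171.38229/10 → 17 → R; chars HR.
Square: 1.85214/2 → 0, 1.38229/1 → 1; chars 01.
Subsquare: 1.85214/0.0833333 → 22 → w, 0.38229/0.0416667 → 9 → j; chars wj.
Extended square: 0.01881/0.00833333 → 2, 0.00729/0.00416667 → 1; chars 21.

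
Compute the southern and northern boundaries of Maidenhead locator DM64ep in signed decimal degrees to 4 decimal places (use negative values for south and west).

34.6250, 34.6667

Field D=3, M=12: +3·20° lon, +12·10° lat → SW at lon -120°, lat 30°.
Square 6, 4: +6·2° lon, +4·1° lat → SW at lon -108°, lat 34°.
Subsquare e=4, p=15: +4·0.0833333° lon, +15·0.0416667° lat → SW at lon -107.667°, lat 34.625°.
Cell spans 0.0833333° lon × 0.0416667° lat.
south 34.6250, north 34.6667.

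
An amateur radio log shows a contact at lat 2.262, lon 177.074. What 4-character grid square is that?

RJ82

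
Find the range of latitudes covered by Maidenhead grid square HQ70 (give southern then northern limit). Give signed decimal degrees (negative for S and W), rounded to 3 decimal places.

70.000, 71.000

Field H=7, Q=16: +7·20° lon, +16·10° lat → SW at lon -40°, lat 70°.
Square 7, 0: +7·2° lon, +0·1° lat → SW at lon -26°, lat 70°.
Cell spans 2° lon × 1° lat.
south 70.000, north 71.000.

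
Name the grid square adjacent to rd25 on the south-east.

RD34

Longitude square 2; +1 → 3.
Latitude square 5; −1 → 4.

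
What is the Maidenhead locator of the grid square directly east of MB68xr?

MB78ar

Longitude subsquare x = 23; +1 → 24, wraps to 0 = a, carry into square.
Longitude square 6; +1 → 7.
The latitude characters are unchanged.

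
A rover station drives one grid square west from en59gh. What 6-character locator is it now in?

EN59fh

Longitude subsquare g = 6; −1 → 5 = f.
The latitude characters are unchanged.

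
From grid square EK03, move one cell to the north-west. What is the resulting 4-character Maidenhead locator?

Longitude square 0; −1 → -1, wraps to 9, carry into field.
Longitude field E = 4; −1 → 3 = D.
Latitude square 3; +1 → 4.

DK94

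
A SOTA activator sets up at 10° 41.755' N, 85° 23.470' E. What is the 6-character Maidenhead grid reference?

Offset from 180°W / 90°S: lon 265.3912°, lat 100.6959°.
Field (20°×10°, letters A–R): lon ⌊265.3912/20⌋ = 13 → N; lat ⌊100.6959/10⌋ = 10 → K.
Square (2°×1°, digits 0–9): lon ⌊5.3912/2⌋ = 2; lat ⌊0.6959/1⌋ = 0.
Subsquare (5′×2.5′, letters a–x): lon ⌊1.3912/0.0833333⌋ = 16 → q; lat ⌊0.6959/0.0416667⌋ = 16 → q.

NK20qq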